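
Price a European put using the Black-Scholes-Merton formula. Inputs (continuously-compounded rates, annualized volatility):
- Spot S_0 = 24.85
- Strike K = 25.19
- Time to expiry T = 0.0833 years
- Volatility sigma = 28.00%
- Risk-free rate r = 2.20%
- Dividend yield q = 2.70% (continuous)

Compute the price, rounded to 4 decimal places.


Answer: Price = 0.9917

Derivation:
d1 = (ln(S/K) + (r - q + 0.5*sigma^2) * T) / (sigma * sqrt(T)) = -0.13290554
d2 = d1 - sigma * sqrt(T) = -0.21371841
exp(-rT) = 0.99816908; exp(-qT) = 0.99775343
P = K * exp(-rT) * N(-d2) - S_0 * exp(-qT) * N(-d1)
N(-d1) = 0.55286596; N(-d2) = 0.58461667
P = 25.1900 * 0.99816908 * 0.58461667 - 24.8500 * 0.99775343 * 0.55286596 = 0.9917


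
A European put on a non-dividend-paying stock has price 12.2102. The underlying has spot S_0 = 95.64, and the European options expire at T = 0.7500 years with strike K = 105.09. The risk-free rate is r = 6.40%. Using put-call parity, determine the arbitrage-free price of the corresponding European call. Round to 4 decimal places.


Put-call parity: C - P = S_0 * exp(-qT) - K * exp(-rT).
S_0 * exp(-qT) = 95.6400 * 1.00000000 = 95.64000000
K * exp(-rT) = 105.0900 * 0.95313379 = 100.16482968
C = P + S*exp(-qT) - K*exp(-rT)
C = 12.2102 + 95.64000000 - 100.16482968 = 7.6854

Answer: Call price = 7.6854


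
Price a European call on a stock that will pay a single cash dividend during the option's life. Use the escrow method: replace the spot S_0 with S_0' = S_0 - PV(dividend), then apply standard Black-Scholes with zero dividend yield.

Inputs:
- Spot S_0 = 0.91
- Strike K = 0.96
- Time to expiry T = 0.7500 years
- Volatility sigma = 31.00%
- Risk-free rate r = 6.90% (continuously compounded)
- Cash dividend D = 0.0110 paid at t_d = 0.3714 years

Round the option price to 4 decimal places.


PV(D) = D * exp(-r * t_d) = 0.0110 * 0.97469897 = 0.01072169
S_0' = S_0 - PV(D) = 0.9100 - 0.01072169 = 0.89927831
d1 = (ln(S_0'/K) + (r + sigma^2/2)*T) / (sigma*sqrt(T)) = 0.08361068
d2 = d1 - sigma*sqrt(T) = -0.18485720
exp(-rT) = 0.94956623
N(d1) = 0.53331701; N(d2) = 0.42667052
C = S_0' * N(d1) - K * exp(-rT) * N(d2) = 0.89927831 * 0.53331701 - 0.9600 * 0.94956623 * 0.42667052 = 0.0907

Answer: Price = 0.0907


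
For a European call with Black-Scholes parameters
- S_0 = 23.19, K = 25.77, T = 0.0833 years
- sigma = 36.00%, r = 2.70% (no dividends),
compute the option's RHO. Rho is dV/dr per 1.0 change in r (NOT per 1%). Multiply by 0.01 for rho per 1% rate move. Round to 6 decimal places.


d1 = -0.9416824209; d2 = -1.0455846827
phi(d1) = 0.2560656495; exp(-qT) = 1.0000000000; exp(-rT) = 0.9977534273
N(d2) = 0.1478764121
Rho = K*T*exp(-rT)*N(d2) = 25.7700 * 0.0833 * 0.9977534273 * 0.1478764121 = 0.316724

Answer: Rho = 0.316724


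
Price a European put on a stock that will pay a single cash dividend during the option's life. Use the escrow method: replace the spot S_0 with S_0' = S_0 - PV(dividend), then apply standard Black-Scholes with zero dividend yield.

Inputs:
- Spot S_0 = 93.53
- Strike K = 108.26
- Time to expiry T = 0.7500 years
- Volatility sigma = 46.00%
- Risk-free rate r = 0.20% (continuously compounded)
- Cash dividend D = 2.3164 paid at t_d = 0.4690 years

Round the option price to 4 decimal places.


Answer: Price = 25.5605

Derivation:
PV(D) = D * exp(-r * t_d) = 2.3164 * 0.99906244 = 2.31422824
S_0' = S_0 - PV(D) = 93.5300 - 2.31422824 = 91.21577176
d1 = (ln(S_0'/K) + (r + sigma^2/2)*T) / (sigma*sqrt(T)) = -0.22706916
d2 = d1 - sigma*sqrt(T) = -0.62544084
exp(-rT) = 0.99850112
N(-d1) = 0.58981502; N(-d2) = 0.73415912
P = K * exp(-rT) * N(-d2) - S_0' * N(-d1) = 108.2600 * 0.99850112 * 0.73415912 - 91.21577176 * 0.58981502 = 25.5605


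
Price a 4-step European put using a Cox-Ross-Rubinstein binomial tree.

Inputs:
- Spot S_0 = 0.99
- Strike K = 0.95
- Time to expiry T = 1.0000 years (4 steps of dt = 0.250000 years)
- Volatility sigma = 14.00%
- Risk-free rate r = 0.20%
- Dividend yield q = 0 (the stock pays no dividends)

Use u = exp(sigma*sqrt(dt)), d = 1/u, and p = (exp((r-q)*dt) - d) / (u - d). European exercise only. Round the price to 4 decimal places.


dt = T/N = 0.250000
u = exp(sigma*sqrt(dt)) = 1.072508; d = 1/u = 0.932394
p = (exp((r-q)*dt) - d) / (u - d) = 0.486077
Discount per step: exp(-r*dt) = 0.999500
Stock lattice S(k, i) with i counting down-moves:
  k=0: S(0,0) = 0.9900
  k=1: S(1,0) = 1.0618; S(1,1) = 0.9231
  k=2: S(2,0) = 1.1388; S(2,1) = 0.9900; S(2,2) = 0.8607
  k=3: S(3,0) = 1.2213; S(3,1) = 1.0618; S(3,2) = 0.9231; S(3,3) = 0.8025
  k=4: S(4,0) = 1.3099; S(4,1) = 1.1388; S(4,2) = 0.9900; S(4,3) = 0.8607; S(4,4) = 0.7482
Terminal payoffs V(N, i) = max(K - S_T, 0):
  V(4,0) = 0.000000; V(4,1) = 0.000000; V(4,2) = 0.000000; V(4,3) = 0.089335; V(4,4) = 0.201774
Backward induction: V(k, i) = exp(-r*dt) * [p * V(k+1, i) + (1-p) * V(k+1, i+1)].
  V(3,0) = exp(-r*dt) * [p*0.000000 + (1-p)*0.000000] = 0.000000
  V(3,1) = exp(-r*dt) * [p*0.000000 + (1-p)*0.000000] = 0.000000
  V(3,2) = exp(-r*dt) * [p*0.000000 + (1-p)*0.089335] = 0.045889
  V(3,3) = exp(-r*dt) * [p*0.089335 + (1-p)*0.201774] = 0.147047
  V(2,0) = exp(-r*dt) * [p*0.000000 + (1-p)*0.000000] = 0.000000
  V(2,1) = exp(-r*dt) * [p*0.000000 + (1-p)*0.045889] = 0.023571
  V(2,2) = exp(-r*dt) * [p*0.045889 + (1-p)*0.147047] = 0.097827
  V(1,0) = exp(-r*dt) * [p*0.000000 + (1-p)*0.023571] = 0.012108
  V(1,1) = exp(-r*dt) * [p*0.023571 + (1-p)*0.097827] = 0.061702
  V(0,0) = exp(-r*dt) * [p*0.012108 + (1-p)*0.061702] = 0.037577

Answer: Price = V(0,0) = 0.0376


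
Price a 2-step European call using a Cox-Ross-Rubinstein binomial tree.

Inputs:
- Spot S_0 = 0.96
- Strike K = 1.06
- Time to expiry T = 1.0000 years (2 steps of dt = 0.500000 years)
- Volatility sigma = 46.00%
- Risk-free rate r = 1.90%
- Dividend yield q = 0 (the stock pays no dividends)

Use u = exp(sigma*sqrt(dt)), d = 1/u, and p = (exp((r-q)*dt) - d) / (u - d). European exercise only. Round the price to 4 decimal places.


Answer: Price = V(0,0) = 0.1440

Derivation:
dt = T/N = 0.500000
u = exp(sigma*sqrt(dt)) = 1.384403; d = 1/u = 0.722333
p = (exp((r-q)*dt) - d) / (u - d) = 0.433809
Discount per step: exp(-r*dt) = 0.990545
Stock lattice S(k, i) with i counting down-moves:
  k=0: S(0,0) = 0.9600
  k=1: S(1,0) = 1.3290; S(1,1) = 0.6934
  k=2: S(2,0) = 1.8399; S(2,1) = 0.9600; S(2,2) = 0.5009
Terminal payoffs V(N, i) = max(S_T - K, 0):
  V(2,0) = 0.779909; V(2,1) = 0.000000; V(2,2) = 0.000000
Backward induction: V(k, i) = exp(-r*dt) * [p * V(k+1, i) + (1-p) * V(k+1, i+1)].
  V(1,0) = exp(-r*dt) * [p*0.779909 + (1-p)*0.000000] = 0.335133
  V(1,1) = exp(-r*dt) * [p*0.000000 + (1-p)*0.000000] = 0.000000
  V(0,0) = exp(-r*dt) * [p*0.335133 + (1-p)*0.000000] = 0.144009


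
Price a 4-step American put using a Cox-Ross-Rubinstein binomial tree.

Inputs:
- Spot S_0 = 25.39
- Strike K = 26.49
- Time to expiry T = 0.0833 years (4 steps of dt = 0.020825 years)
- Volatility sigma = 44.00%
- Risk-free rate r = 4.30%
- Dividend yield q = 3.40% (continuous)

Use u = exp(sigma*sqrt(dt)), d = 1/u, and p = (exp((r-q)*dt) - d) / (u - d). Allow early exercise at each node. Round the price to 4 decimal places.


Answer: Price = V(0,0) = 1.9778

Derivation:
dt = T/N = 0.020825
u = exp(sigma*sqrt(dt)) = 1.065555; d = 1/u = 0.938478
p = (exp((r-q)*dt) - d) / (u - d) = 0.485606
Discount per step: exp(-r*dt) = 0.999105
Stock lattice S(k, i) with i counting down-moves:
  k=0: S(0,0) = 25.3900
  k=1: S(1,0) = 27.0544; S(1,1) = 23.8280
  k=2: S(2,0) = 28.8280; S(2,1) = 25.3900; S(2,2) = 22.3620
  k=3: S(3,0) = 30.7178; S(3,1) = 27.0544; S(3,2) = 23.8280; S(3,3) = 20.9863
  k=4: S(4,0) = 32.7315; S(4,1) = 28.8280; S(4,2) = 25.3900; S(4,3) = 22.3620; S(4,4) = 19.6951
Terminal payoffs V(N, i) = max(K - S_T, 0):
  V(4,0) = 0.000000; V(4,1) = 0.000000; V(4,2) = 1.100000; V(4,3) = 4.127985; V(4,4) = 6.794856
Backward induction: V(k, i) = exp(-r*dt) * [p * V(k+1, i) + (1-p) * V(k+1, i+1)]; then take max(V_cont, immediate exercise) for American.
  V(3,0) = exp(-r*dt) * [p*0.000000 + (1-p)*0.000000] = 0.000000; exercise = 0.000000; V(3,0) = max -> 0.000000
  V(3,1) = exp(-r*dt) * [p*0.000000 + (1-p)*1.100000] = 0.565326; exercise = 0.000000; V(3,1) = max -> 0.565326
  V(3,2) = exp(-r*dt) * [p*1.100000 + (1-p)*4.127985] = 2.655198; exercise = 2.662043; V(3,2) = max -> 2.662043
  V(3,3) = exp(-r*dt) * [p*4.127985 + (1-p)*6.794856] = 5.494884; exercise = 5.503740; V(3,3) = max -> 5.503740
  V(2,0) = exp(-r*dt) * [p*0.000000 + (1-p)*0.565326] = 0.290540; exercise = 0.000000; V(2,0) = max -> 0.290540
  V(2,1) = exp(-r*dt) * [p*0.565326 + (1-p)*2.662043] = 1.642392; exercise = 1.100000; V(2,1) = max -> 1.642392
  V(2,2) = exp(-r*dt) * [p*2.662043 + (1-p)*5.503740] = 4.120103; exercise = 4.127985; V(2,2) = max -> 4.127985
  V(1,0) = exp(-r*dt) * [p*0.290540 + (1-p)*1.642392] = 0.985042; exercise = 0.000000; V(1,0) = max -> 0.985042
  V(1,1) = exp(-r*dt) * [p*1.642392 + (1-p)*4.127985] = 2.918351; exercise = 2.662043; V(1,1) = max -> 2.918351
  V(0,0) = exp(-r*dt) * [p*0.985042 + (1-p)*2.918351] = 1.977752; exercise = 1.100000; V(0,0) = max -> 1.977752


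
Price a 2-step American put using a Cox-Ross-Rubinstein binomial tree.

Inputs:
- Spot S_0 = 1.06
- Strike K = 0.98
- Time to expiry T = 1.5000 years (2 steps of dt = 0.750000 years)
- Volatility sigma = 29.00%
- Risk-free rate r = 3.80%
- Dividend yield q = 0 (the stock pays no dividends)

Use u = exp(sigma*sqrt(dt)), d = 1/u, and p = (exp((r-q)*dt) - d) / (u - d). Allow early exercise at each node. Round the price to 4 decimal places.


dt = T/N = 0.750000
u = exp(sigma*sqrt(dt)) = 1.285500; d = 1/u = 0.777908
p = (exp((r-q)*dt) - d) / (u - d) = 0.494496
Discount per step: exp(-r*dt) = 0.971902
Stock lattice S(k, i) with i counting down-moves:
  k=0: S(0,0) = 1.0600
  k=1: S(1,0) = 1.3626; S(1,1) = 0.8246
  k=2: S(2,0) = 1.7517; S(2,1) = 1.0600; S(2,2) = 0.6414
Terminal payoffs V(N, i) = max(K - S_T, 0):
  V(2,0) = 0.000000; V(2,1) = 0.000000; V(2,2) = 0.338551
Backward induction: V(k, i) = exp(-r*dt) * [p * V(k+1, i) + (1-p) * V(k+1, i+1)]; then take max(V_cont, immediate exercise) for American.
  V(1,0) = exp(-r*dt) * [p*0.000000 + (1-p)*0.000000] = 0.000000; exercise = 0.000000; V(1,0) = max -> 0.000000
  V(1,1) = exp(-r*dt) * [p*0.000000 + (1-p)*0.338551] = 0.166330; exercise = 0.155418; V(1,1) = max -> 0.166330
  V(0,0) = exp(-r*dt) * [p*0.000000 + (1-p)*0.166330] = 0.081718; exercise = 0.000000; V(0,0) = max -> 0.081718

Answer: Price = V(0,0) = 0.0817


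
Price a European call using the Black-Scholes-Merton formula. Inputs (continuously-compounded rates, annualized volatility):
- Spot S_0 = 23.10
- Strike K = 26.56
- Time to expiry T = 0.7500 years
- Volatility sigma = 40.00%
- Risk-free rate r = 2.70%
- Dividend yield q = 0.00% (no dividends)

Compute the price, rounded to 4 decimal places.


Answer: Price = 2.1101

Derivation:
d1 = (ln(S/K) + (r - q + 0.5*sigma^2) * T) / (sigma * sqrt(T)) = -0.17125279
d2 = d1 - sigma * sqrt(T) = -0.51766295
exp(-rT) = 0.97995365; exp(-qT) = 1.00000000
C = S_0 * exp(-qT) * N(d1) - K * exp(-rT) * N(d2)
N(d1) = 0.43201250; N(d2) = 0.30234673
C = 23.1000 * 1.00000000 * 0.43201250 - 26.5600 * 0.97995365 * 0.30234673 = 2.1101


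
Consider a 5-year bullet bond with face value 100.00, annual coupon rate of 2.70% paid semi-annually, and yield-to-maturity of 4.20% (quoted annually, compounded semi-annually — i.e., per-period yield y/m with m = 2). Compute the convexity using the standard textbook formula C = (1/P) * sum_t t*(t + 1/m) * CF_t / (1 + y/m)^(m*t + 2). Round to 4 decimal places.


Coupon per period c = face * coupon_rate / m = 1.350000
Periods per year m = 2; per-period yield y/m = 0.021000
Number of cashflows N = 10
Cashflows (t years, CF_t, discount factor 1/(1+y/m)^(m*t), PV):
  t = 0.5000: CF_t = 1.350000, DF = 0.979432, PV = 1.322233
  t = 1.0000: CF_t = 1.350000, DF = 0.959287, PV = 1.295037
  t = 1.5000: CF_t = 1.350000, DF = 0.939556, PV = 1.268401
  t = 2.0000: CF_t = 1.350000, DF = 0.920231, PV = 1.242312
  t = 2.5000: CF_t = 1.350000, DF = 0.901304, PV = 1.216760
  t = 3.0000: CF_t = 1.350000, DF = 0.882766, PV = 1.191734
  t = 3.5000: CF_t = 1.350000, DF = 0.864609, PV = 1.167222
  t = 4.0000: CF_t = 1.350000, DF = 0.846826, PV = 1.143215
  t = 4.5000: CF_t = 1.350000, DF = 0.829408, PV = 1.119701
  t = 5.0000: CF_t = 101.350000, DF = 0.812349, PV = 82.331558
Price P = sum_t PV_t = 93.298174
Convexity numerator sum_t t*(t + 1/m) * CF_t / (1+y/m)^(m*t + 2):
  t = 0.5000: term = 0.634200
  t = 1.0000: term = 1.863469
  t = 1.5000: term = 3.650281
  t = 2.0000: term = 5.958670
  t = 2.5000: term = 8.754167
  t = 3.0000: term = 12.003755
  t = 3.5000: term = 15.675815
  t = 4.0000: term = 19.740077
  t = 4.5000: term = 24.167578
  t = 5.0000: term = 2171.938590
Convexity = (1/P) * sum = 2264.386603 / 93.298174 = 24.270428

Answer: Convexity = 24.2704


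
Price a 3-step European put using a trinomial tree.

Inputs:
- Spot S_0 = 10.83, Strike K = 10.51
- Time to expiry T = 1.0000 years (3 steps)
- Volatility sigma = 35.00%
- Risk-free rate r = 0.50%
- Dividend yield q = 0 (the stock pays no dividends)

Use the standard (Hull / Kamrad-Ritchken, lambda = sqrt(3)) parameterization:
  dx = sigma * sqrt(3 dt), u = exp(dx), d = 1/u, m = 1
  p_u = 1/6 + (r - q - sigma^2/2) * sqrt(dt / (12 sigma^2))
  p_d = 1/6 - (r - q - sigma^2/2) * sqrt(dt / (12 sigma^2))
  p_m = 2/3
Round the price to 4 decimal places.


Answer: Price = V(0,0) = 1.2143

Derivation:
dt = T/N = 0.333333; dx = sigma*sqrt(3*dt) = 0.350000
u = exp(dx) = 1.419068; d = 1/u = 0.704688
p_u = 0.139881, p_m = 0.666667, p_d = 0.193452
Discount per step: exp(-r*dt) = 0.998335
Stock lattice S(k, j) with j the centered position index:
  k=0: S(0,+0) = 10.8300
  k=1: S(1,-1) = 7.6318; S(1,+0) = 10.8300; S(1,+1) = 15.3685
  k=2: S(2,-2) = 5.3780; S(2,-1) = 7.6318; S(2,+0) = 10.8300; S(2,+1) = 15.3685; S(2,+2) = 21.8089
  k=3: S(3,-3) = 3.7898; S(3,-2) = 5.3780; S(3,-1) = 7.6318; S(3,+0) = 10.8300; S(3,+1) = 15.3685; S(3,+2) = 21.8089; S(3,+3) = 30.9484
Terminal payoffs V(N, j) = max(K - S_T, 0):
  V(3,-3) = 6.720174; V(3,-2) = 5.131981; V(3,-1) = 2.878228; V(3,+0) = 0.000000; V(3,+1) = 0.000000; V(3,+2) = 0.000000; V(3,+3) = 0.000000
Backward induction: V(k, j) = exp(-r*dt) * [p_u * V(k+1, j+1) + p_m * V(k+1, j) + p_d * V(k+1, j-1)]
  V(2,-2) = exp(-r*dt) * [p_u*2.878228 + p_m*5.131981 + p_d*6.720174] = 5.115431
  V(2,-1) = exp(-r*dt) * [p_u*0.000000 + p_m*2.878228 + p_d*5.131981] = 2.906764
  V(2,+0) = exp(-r*dt) * [p_u*0.000000 + p_m*0.000000 + p_d*2.878228] = 0.555873
  V(2,+1) = exp(-r*dt) * [p_u*0.000000 + p_m*0.000000 + p_d*0.000000] = 0.000000
  V(2,+2) = exp(-r*dt) * [p_u*0.000000 + p_m*0.000000 + p_d*0.000000] = 0.000000
  V(1,-1) = exp(-r*dt) * [p_u*0.555873 + p_m*2.906764 + p_d*5.115431] = 3.000186
  V(1,+0) = exp(-r*dt) * [p_u*0.000000 + p_m*0.555873 + p_d*2.906764] = 0.931349
  V(1,+1) = exp(-r*dt) * [p_u*0.000000 + p_m*0.000000 + p_d*0.555873] = 0.107356
  V(0,+0) = exp(-r*dt) * [p_u*0.107356 + p_m*0.931349 + p_d*3.000186] = 1.214284


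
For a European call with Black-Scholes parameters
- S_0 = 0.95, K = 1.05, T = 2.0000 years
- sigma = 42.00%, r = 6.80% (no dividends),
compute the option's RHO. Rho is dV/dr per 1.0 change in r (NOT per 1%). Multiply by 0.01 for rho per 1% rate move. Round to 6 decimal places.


Answer: Rho = 0.745132

Derivation:
d1 = 0.3574534910; d2 = -0.2365162052
phi(d1) = 0.3742523291; exp(-qT) = 1.0000000000; exp(-rT) = 0.8728426325
N(d2) = 0.4065160670
Rho = K*T*exp(-rT)*N(d2) = 1.0500 * 2.0000 * 0.8728426325 * 0.4065160670 = 0.745132


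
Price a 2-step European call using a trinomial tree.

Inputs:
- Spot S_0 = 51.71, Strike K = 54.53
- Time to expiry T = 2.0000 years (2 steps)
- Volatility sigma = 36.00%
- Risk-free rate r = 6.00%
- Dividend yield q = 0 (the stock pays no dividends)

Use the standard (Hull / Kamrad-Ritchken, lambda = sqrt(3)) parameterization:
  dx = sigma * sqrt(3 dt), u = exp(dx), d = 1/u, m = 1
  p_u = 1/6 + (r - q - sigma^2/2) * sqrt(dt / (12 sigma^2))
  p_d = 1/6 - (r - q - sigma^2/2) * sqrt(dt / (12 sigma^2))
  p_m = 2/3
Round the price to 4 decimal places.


Answer: Price = V(0,0) = 11.0235

Derivation:
dt = T/N = 1.000000; dx = sigma*sqrt(3*dt) = 0.623538
u = exp(dx) = 1.865517; d = 1/u = 0.536044
p_u = 0.162818, p_m = 0.666667, p_d = 0.170516
Discount per step: exp(-r*dt) = 0.941765
Stock lattice S(k, j) with j the centered position index:
  k=0: S(0,+0) = 51.7100
  k=1: S(1,-1) = 27.7189; S(1,+0) = 51.7100; S(1,+1) = 96.4659
  k=2: S(2,-2) = 14.8585; S(2,-1) = 27.7189; S(2,+0) = 51.7100; S(2,+1) = 96.4659; S(2,+2) = 179.9588
Terminal payoffs V(N, j) = max(S_T - K, 0):
  V(2,-2) = 0.000000; V(2,-1) = 0.000000; V(2,+0) = 0.000000; V(2,+1) = 41.935890; V(2,+2) = 125.428770
Backward induction: V(k, j) = exp(-r*dt) * [p_u * V(k+1, j+1) + p_m * V(k+1, j) + p_d * V(k+1, j-1)]
  V(1,-1) = exp(-r*dt) * [p_u*0.000000 + p_m*0.000000 + p_d*0.000000] = 0.000000
  V(1,+0) = exp(-r*dt) * [p_u*41.935890 + p_m*0.000000 + p_d*0.000000] = 6.430278
  V(1,+1) = exp(-r*dt) * [p_u*125.428770 + p_m*41.935890 + p_d*0.000000] = 45.561890
  V(0,+0) = exp(-r*dt) * [p_u*45.561890 + p_m*6.430278 + p_d*0.000000] = 11.023478


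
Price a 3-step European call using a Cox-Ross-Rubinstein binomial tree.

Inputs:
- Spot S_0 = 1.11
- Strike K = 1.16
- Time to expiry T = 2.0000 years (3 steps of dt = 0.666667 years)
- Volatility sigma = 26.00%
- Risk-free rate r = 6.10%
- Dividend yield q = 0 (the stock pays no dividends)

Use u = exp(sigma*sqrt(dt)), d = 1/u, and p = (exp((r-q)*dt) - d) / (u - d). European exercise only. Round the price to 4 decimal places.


Answer: Price = V(0,0) = 0.2100

Derivation:
dt = T/N = 0.666667
u = exp(sigma*sqrt(dt)) = 1.236505; d = 1/u = 0.808731
p = (exp((r-q)*dt) - d) / (u - d) = 0.544151
Discount per step: exp(-r*dt) = 0.960149
Stock lattice S(k, i) with i counting down-moves:
  k=0: S(0,0) = 1.1100
  k=1: S(1,0) = 1.3725; S(1,1) = 0.8977
  k=2: S(2,0) = 1.6971; S(2,1) = 1.1100; S(2,2) = 0.7260
  k=3: S(3,0) = 2.0985; S(3,1) = 1.3725; S(3,2) = 0.8977; S(3,3) = 0.5871
Terminal payoffs V(N, i) = max(S_T - K, 0):
  V(3,0) = 0.938510; V(3,1) = 0.212521; V(3,2) = 0.000000; V(3,3) = 0.000000
Backward induction: V(k, i) = exp(-r*dt) * [p * V(k+1, i) + (1-p) * V(k+1, i+1)].
  V(2,0) = exp(-r*dt) * [p*0.938510 + (1-p)*0.212521] = 0.583356
  V(2,1) = exp(-r*dt) * [p*0.212521 + (1-p)*0.000000] = 0.111035
  V(2,2) = exp(-r*dt) * [p*0.000000 + (1-p)*0.000000] = 0.000000
  V(1,0) = exp(-r*dt) * [p*0.583356 + (1-p)*0.111035] = 0.353382
  V(1,1) = exp(-r*dt) * [p*0.111035 + (1-p)*0.000000] = 0.058012
  V(0,0) = exp(-r*dt) * [p*0.353382 + (1-p)*0.058012] = 0.210021


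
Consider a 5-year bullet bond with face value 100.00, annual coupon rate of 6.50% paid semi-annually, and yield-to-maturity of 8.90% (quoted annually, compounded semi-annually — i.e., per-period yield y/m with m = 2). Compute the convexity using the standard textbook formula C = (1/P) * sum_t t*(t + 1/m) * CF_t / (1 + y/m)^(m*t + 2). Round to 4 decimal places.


Answer: Convexity = 20.6203

Derivation:
Coupon per period c = face * coupon_rate / m = 3.250000
Periods per year m = 2; per-period yield y/m = 0.044500
Number of cashflows N = 10
Cashflows (t years, CF_t, discount factor 1/(1+y/m)^(m*t), PV):
  t = 0.5000: CF_t = 3.250000, DF = 0.957396, PV = 3.111537
  t = 1.0000: CF_t = 3.250000, DF = 0.916607, PV = 2.978972
  t = 1.5000: CF_t = 3.250000, DF = 0.877556, PV = 2.852056
  t = 2.0000: CF_t = 3.250000, DF = 0.840168, PV = 2.730547
  t = 2.5000: CF_t = 3.250000, DF = 0.804374, PV = 2.614214
  t = 3.0000: CF_t = 3.250000, DF = 0.770104, PV = 2.502838
  t = 3.5000: CF_t = 3.250000, DF = 0.737294, PV = 2.396207
  t = 4.0000: CF_t = 3.250000, DF = 0.705883, PV = 2.294118
  t = 4.5000: CF_t = 3.250000, DF = 0.675809, PV = 2.196379
  t = 5.0000: CF_t = 103.250000, DF = 0.647017, PV = 66.804485
Price P = sum_t PV_t = 90.481352
Convexity numerator sum_t t*(t + 1/m) * CF_t / (1+y/m)^(m*t + 2):
  t = 0.5000: term = 1.426028
  t = 1.0000: term = 4.095820
  t = 1.5000: term = 7.842642
  t = 2.0000: term = 12.514189
  t = 2.5000: term = 17.971549
  t = 3.0000: term = 24.088242
  t = 3.5000: term = 30.749312
  t = 4.0000: term = 37.850483
  t = 4.5000: term = 45.297370
  t = 5.0000: term = 1683.919873
Convexity = (1/P) * sum = 1865.755507 / 90.481352 = 20.620332


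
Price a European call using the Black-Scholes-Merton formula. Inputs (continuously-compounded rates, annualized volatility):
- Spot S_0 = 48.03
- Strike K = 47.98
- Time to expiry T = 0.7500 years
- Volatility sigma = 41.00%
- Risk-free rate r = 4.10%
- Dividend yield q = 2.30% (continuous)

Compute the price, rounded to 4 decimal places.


d1 = (ln(S/K) + (r - q + 0.5*sigma^2) * T) / (sigma * sqrt(T)) = 0.21848922
d2 = d1 - sigma * sqrt(T) = -0.13658120
exp(-rT) = 0.96971797; exp(-qT) = 0.98289793
C = S_0 * exp(-qT) * N(d1) - K * exp(-rT) * N(d2)
N(d1) = 0.58647602; N(d2) = 0.44568092
C = 48.0300 * 0.98289793 * 0.58647602 - 47.9800 * 0.96971797 * 0.44568092 = 6.9505

Answer: Price = 6.9505


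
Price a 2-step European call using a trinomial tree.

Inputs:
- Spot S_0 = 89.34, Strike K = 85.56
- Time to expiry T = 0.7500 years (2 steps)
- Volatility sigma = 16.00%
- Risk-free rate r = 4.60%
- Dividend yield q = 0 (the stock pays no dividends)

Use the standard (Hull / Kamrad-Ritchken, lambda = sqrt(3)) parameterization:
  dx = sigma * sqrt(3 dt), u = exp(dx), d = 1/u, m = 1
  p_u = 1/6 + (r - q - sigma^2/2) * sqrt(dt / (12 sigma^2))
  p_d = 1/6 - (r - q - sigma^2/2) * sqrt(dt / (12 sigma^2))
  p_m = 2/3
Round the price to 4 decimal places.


Answer: Price = V(0,0) = 8.7277

Derivation:
dt = T/N = 0.375000; dx = sigma*sqrt(3*dt) = 0.169706
u = exp(dx) = 1.184956; d = 1/u = 0.843913
p_u = 0.203348, p_m = 0.666667, p_d = 0.129986
Discount per step: exp(-r*dt) = 0.982898
Stock lattice S(k, j) with j the centered position index:
  k=0: S(0,+0) = 89.3400
  k=1: S(1,-1) = 75.3952; S(1,+0) = 89.3400; S(1,+1) = 105.8640
  k=2: S(2,-2) = 63.6270; S(2,-1) = 75.3952; S(2,+0) = 89.3400; S(2,+1) = 105.8640; S(2,+2) = 125.4441
Terminal payoffs V(N, j) = max(S_T - K, 0):
  V(2,-2) = 0.000000; V(2,-1) = 0.000000; V(2,+0) = 3.780000; V(2,+1) = 20.303967; V(2,+2) = 39.884141
Backward induction: V(k, j) = exp(-r*dt) * [p_u * V(k+1, j+1) + p_m * V(k+1, j) + p_d * V(k+1, j-1)]
  V(1,-1) = exp(-r*dt) * [p_u*3.780000 + p_m*0.000000 + p_d*0.000000] = 0.755509
  V(1,+0) = exp(-r*dt) * [p_u*20.303967 + p_m*3.780000 + p_d*0.000000] = 6.535060
  V(1,+1) = exp(-r*dt) * [p_u*39.884141 + p_m*20.303967 + p_d*3.780000] = 21.759077
  V(0,+0) = exp(-r*dt) * [p_u*21.759077 + p_m*6.535060 + p_d*0.755509] = 8.727714


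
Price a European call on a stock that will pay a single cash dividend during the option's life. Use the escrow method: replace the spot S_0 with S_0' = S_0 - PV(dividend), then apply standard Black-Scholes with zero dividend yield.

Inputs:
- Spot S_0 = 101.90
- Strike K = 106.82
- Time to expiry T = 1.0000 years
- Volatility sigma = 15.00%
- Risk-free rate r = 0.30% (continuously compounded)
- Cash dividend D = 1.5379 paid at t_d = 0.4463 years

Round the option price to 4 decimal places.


Answer: Price = 3.5924

Derivation:
PV(D) = D * exp(-r * t_d) = 1.5379 * 0.99866200 = 1.53584228
S_0' = S_0 - PV(D) = 101.9000 - 1.53584228 = 100.36415772
d1 = (ln(S_0'/K) + (r + sigma^2/2)*T) / (sigma*sqrt(T)) = -0.32060017
d2 = d1 - sigma*sqrt(T) = -0.47060017
exp(-rT) = 0.99700450
N(d1) = 0.37425670; N(d2) = 0.31896314
C = S_0' * N(d1) - K * exp(-rT) * N(d2) = 100.36415772 * 0.37425670 - 106.8200 * 0.99700450 * 0.31896314 = 3.5924


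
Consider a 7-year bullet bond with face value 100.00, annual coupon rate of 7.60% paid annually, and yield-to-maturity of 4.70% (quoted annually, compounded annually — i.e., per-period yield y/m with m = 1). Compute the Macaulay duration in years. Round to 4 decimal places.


Answer: Macaulay duration = 5.7900 years

Derivation:
Coupon per period c = face * coupon_rate / m = 7.600000
Periods per year m = 1; per-period yield y/m = 0.047000
Number of cashflows N = 7
Cashflows (t years, CF_t, discount factor 1/(1+y/m)^(m*t), PV):
  t = 1.0000: CF_t = 7.600000, DF = 0.955110, PV = 7.258835
  t = 2.0000: CF_t = 7.600000, DF = 0.912235, PV = 6.932984
  t = 3.0000: CF_t = 7.600000, DF = 0.871284, PV = 6.621762
  t = 4.0000: CF_t = 7.600000, DF = 0.832172, PV = 6.324510
  t = 5.0000: CF_t = 7.600000, DF = 0.794816, PV = 6.040601
  t = 6.0000: CF_t = 7.600000, DF = 0.759137, PV = 5.769438
  t = 7.0000: CF_t = 107.600000, DF = 0.725059, PV = 78.016327
Price P = sum_t PV_t = 116.964457
Macaulay numerator sum_t t * PV_t:
  t * PV_t at t = 1.0000: 7.258835
  t * PV_t at t = 2.0000: 13.865969
  t * PV_t at t = 3.0000: 19.865285
  t * PV_t at t = 4.0000: 25.298039
  t * PV_t at t = 5.0000: 30.203007
  t * PV_t at t = 6.0000: 34.616627
  t * PV_t at t = 7.0000: 546.114289
Macaulay duration D = (sum_t t * PV_t) / P = 677.222051 / 116.964457 = 5.789982


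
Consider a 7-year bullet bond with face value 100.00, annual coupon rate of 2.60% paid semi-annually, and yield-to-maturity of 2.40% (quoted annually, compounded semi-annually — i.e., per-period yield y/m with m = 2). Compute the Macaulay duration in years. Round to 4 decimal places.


Answer: Macaulay duration = 6.4494 years

Derivation:
Coupon per period c = face * coupon_rate / m = 1.300000
Periods per year m = 2; per-period yield y/m = 0.012000
Number of cashflows N = 14
Cashflows (t years, CF_t, discount factor 1/(1+y/m)^(m*t), PV):
  t = 0.5000: CF_t = 1.300000, DF = 0.988142, PV = 1.284585
  t = 1.0000: CF_t = 1.300000, DF = 0.976425, PV = 1.269353
  t = 1.5000: CF_t = 1.300000, DF = 0.964847, PV = 1.254301
  t = 2.0000: CF_t = 1.300000, DF = 0.953406, PV = 1.239428
  t = 2.5000: CF_t = 1.300000, DF = 0.942101, PV = 1.224731
  t = 3.0000: CF_t = 1.300000, DF = 0.930930, PV = 1.210209
  t = 3.5000: CF_t = 1.300000, DF = 0.919891, PV = 1.195858
  t = 4.0000: CF_t = 1.300000, DF = 0.908983, PV = 1.181678
  t = 4.5000: CF_t = 1.300000, DF = 0.898205, PV = 1.167666
  t = 5.0000: CF_t = 1.300000, DF = 0.887554, PV = 1.153820
  t = 5.5000: CF_t = 1.300000, DF = 0.877030, PV = 1.140139
  t = 6.0000: CF_t = 1.300000, DF = 0.866630, PV = 1.126619
  t = 6.5000: CF_t = 1.300000, DF = 0.856354, PV = 1.113260
  t = 7.0000: CF_t = 101.300000, DF = 0.846200, PV = 85.720021
Price P = sum_t PV_t = 101.281670
Macaulay numerator sum_t t * PV_t:
  t * PV_t at t = 0.5000: 0.642292
  t * PV_t at t = 1.0000: 1.269353
  t * PV_t at t = 1.5000: 1.881452
  t * PV_t at t = 2.0000: 2.478856
  t * PV_t at t = 2.5000: 3.061828
  t * PV_t at t = 3.0000: 3.630626
  t * PV_t at t = 3.5000: 4.185504
  t * PV_t at t = 4.0000: 4.726713
  t * PV_t at t = 4.5000: 5.254498
  t * PV_t at t = 5.0000: 5.769102
  t * PV_t at t = 5.5000: 6.270763
  t * PV_t at t = 6.0000: 6.759716
  t * PV_t at t = 6.5000: 7.236191
  t * PV_t at t = 7.0000: 600.040149
Macaulay duration D = (sum_t t * PV_t) / P = 653.207045 / 101.281670 = 6.449410


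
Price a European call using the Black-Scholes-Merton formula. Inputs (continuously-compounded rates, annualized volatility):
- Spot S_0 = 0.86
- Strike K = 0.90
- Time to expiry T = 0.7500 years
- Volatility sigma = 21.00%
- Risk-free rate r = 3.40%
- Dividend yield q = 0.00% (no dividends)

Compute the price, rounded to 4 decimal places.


d1 = (ln(S/K) + (r - q + 0.5*sigma^2) * T) / (sigma * sqrt(T)) = -0.01883192
d2 = d1 - sigma * sqrt(T) = -0.20069726
exp(-rT) = 0.97482238; exp(-qT) = 1.00000000
C = S_0 * exp(-qT) * N(d1) - K * exp(-rT) * N(d2)
N(d1) = 0.49248759; N(d2) = 0.42046765
C = 0.8600 * 1.00000000 * 0.49248759 - 0.9000 * 0.97482238 * 0.42046765 = 0.0546

Answer: Price = 0.0546


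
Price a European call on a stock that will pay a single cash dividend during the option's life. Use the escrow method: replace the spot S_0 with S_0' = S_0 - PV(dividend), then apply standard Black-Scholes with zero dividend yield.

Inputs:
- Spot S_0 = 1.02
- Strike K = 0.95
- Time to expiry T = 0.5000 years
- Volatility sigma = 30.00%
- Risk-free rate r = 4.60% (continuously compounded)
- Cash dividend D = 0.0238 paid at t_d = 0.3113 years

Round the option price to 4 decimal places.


PV(D) = D * exp(-r * t_d) = 0.0238 * 0.98578224 = 0.02346162
S_0' = S_0 - PV(D) = 1.0200 - 0.02346162 = 0.99653838
d1 = (ln(S_0'/K) + (r + sigma^2/2)*T) / (sigma*sqrt(T)) = 0.43994144
d2 = d1 - sigma*sqrt(T) = 0.22780940
exp(-rT) = 0.97726248
N(d1) = 0.67001024; N(d2) = 0.59010279
C = S_0' * N(d1) - K * exp(-rT) * N(d2) = 0.99653838 * 0.67001024 - 0.9500 * 0.97726248 * 0.59010279 = 0.1198

Answer: Price = 0.1198


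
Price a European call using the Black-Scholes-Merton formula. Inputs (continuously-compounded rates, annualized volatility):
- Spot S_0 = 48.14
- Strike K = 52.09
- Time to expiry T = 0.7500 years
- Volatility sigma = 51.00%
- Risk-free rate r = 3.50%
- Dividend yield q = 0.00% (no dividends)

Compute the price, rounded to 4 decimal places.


Answer: Price = 7.4012

Derivation:
d1 = (ln(S/K) + (r - q + 0.5*sigma^2) * T) / (sigma * sqrt(T)) = 0.10172219
d2 = d1 - sigma * sqrt(T) = -0.33995077
exp(-rT) = 0.97409154; exp(-qT) = 1.00000000
C = S_0 * exp(-qT) * N(d1) - K * exp(-rT) * N(d2)
N(d1) = 0.54051141; N(d2) = 0.36694680
C = 48.1400 * 1.00000000 * 0.54051141 - 52.0900 * 0.97409154 * 0.36694680 = 7.4012


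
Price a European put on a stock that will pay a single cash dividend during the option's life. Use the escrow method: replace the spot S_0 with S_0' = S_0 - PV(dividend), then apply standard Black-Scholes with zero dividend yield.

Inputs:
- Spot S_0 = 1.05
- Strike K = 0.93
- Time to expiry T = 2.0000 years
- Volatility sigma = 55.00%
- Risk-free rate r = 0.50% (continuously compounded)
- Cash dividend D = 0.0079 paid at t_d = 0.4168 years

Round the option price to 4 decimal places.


Answer: Price = 0.2399

Derivation:
PV(D) = D * exp(-r * t_d) = 0.0079 * 0.99791817 = 0.00788355
S_0' = S_0 - PV(D) = 1.0500 - 0.00788355 = 1.04211645
d1 = (ln(S_0'/K) + (r + sigma^2/2)*T) / (sigma*sqrt(T)) = 0.54810339
d2 = d1 - sigma*sqrt(T) = -0.22971407
exp(-rT) = 0.99004983
N(-d1) = 0.29181046; N(-d2) = 0.59084302
P = K * exp(-rT) * N(-d2) - S_0' * N(-d1) = 0.9300 * 0.99004983 * 0.59084302 - 1.04211645 * 0.29181046 = 0.2399


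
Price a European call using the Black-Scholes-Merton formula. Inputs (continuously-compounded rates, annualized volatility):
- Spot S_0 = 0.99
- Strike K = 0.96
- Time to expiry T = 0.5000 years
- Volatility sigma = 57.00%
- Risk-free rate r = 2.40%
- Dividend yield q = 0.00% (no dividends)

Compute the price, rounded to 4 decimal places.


d1 = (ln(S/K) + (r - q + 0.5*sigma^2) * T) / (sigma * sqrt(T)) = 0.30764519
d2 = d1 - sigma * sqrt(T) = -0.09540568
exp(-rT) = 0.98807171; exp(-qT) = 1.00000000
C = S_0 * exp(-qT) * N(d1) - K * exp(-rT) * N(d2)
N(d1) = 0.62082383; N(d2) = 0.46199630
C = 0.9900 * 1.00000000 * 0.62082383 - 0.9600 * 0.98807171 * 0.46199630 = 0.1764

Answer: Price = 0.1764


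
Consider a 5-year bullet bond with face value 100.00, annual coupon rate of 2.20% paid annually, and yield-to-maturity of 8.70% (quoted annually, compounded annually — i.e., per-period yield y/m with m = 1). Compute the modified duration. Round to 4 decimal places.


Answer: Modified duration = 4.3692

Derivation:
Coupon per period c = face * coupon_rate / m = 2.200000
Periods per year m = 1; per-period yield y/m = 0.087000
Number of cashflows N = 5
Cashflows (t years, CF_t, discount factor 1/(1+y/m)^(m*t), PV):
  t = 1.0000: CF_t = 2.200000, DF = 0.919963, PV = 2.023919
  t = 2.0000: CF_t = 2.200000, DF = 0.846332, PV = 1.861931
  t = 3.0000: CF_t = 2.200000, DF = 0.778595, PV = 1.712908
  t = 4.0000: CF_t = 2.200000, DF = 0.716278, PV = 1.575812
  t = 5.0000: CF_t = 102.200000, DF = 0.658950, PV = 67.344662
Price P = sum_t PV_t = 74.519232
First compute Macaulay numerator sum_t t * PV_t:
  t * PV_t at t = 1.0000: 2.023919
  t * PV_t at t = 2.0000: 3.723862
  t * PV_t at t = 3.0000: 5.138724
  t * PV_t at t = 4.0000: 6.303249
  t * PV_t at t = 5.0000: 336.723308
Macaulay duration D = 353.913063 / 74.519232 = 4.749285
Modified duration = D / (1 + y/m) = 4.749285 / (1 + 0.087000) = 4.369167


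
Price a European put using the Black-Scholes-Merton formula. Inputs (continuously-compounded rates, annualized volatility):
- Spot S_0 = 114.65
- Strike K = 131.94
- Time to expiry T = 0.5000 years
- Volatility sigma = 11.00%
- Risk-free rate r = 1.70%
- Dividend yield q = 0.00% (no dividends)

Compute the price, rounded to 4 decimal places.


Answer: Price = 16.3488

Derivation:
d1 = (ln(S/K) + (r - q + 0.5*sigma^2) * T) / (sigma * sqrt(T)) = -1.65769311
d2 = d1 - sigma * sqrt(T) = -1.73547486
exp(-rT) = 0.99153602; exp(-qT) = 1.00000000
P = K * exp(-rT) * N(-d2) - S_0 * exp(-qT) * N(-d1)
N(-d1) = 0.95131029; N(-d2) = 0.95867163
P = 131.9400 * 0.99153602 * 0.95867163 - 114.6500 * 1.00000000 * 0.95131029 = 16.3488


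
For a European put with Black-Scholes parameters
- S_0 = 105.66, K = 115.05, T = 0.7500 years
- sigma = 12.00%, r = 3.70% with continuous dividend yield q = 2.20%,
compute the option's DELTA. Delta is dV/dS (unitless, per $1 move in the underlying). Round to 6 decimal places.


d1 = -0.6590494194; d2 = -0.7629724678
phi(d1) = 0.3210650264; exp(-qT) = 0.9836353794; exp(-rT) = 0.9726314943
N(-d1) = 0.7450679828
Delta = -exp(-qT) * N(-d1) = -0.9836353794 * 0.7450679828 = -0.732875

Answer: Delta = -0.732875


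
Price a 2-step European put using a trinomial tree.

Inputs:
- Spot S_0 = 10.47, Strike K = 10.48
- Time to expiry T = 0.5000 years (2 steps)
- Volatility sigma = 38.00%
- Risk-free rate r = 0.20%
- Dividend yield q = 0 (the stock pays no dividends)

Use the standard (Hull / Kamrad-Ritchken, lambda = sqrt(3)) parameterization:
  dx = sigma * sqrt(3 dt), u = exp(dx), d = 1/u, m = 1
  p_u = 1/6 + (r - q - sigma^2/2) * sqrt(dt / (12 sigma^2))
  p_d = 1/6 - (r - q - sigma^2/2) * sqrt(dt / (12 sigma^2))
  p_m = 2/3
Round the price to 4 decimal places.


Answer: Price = V(0,0) = 0.9525

Derivation:
dt = T/N = 0.250000; dx = sigma*sqrt(3*dt) = 0.329090
u = exp(dx) = 1.389702; d = 1/u = 0.719579
p_u = 0.140002, p_m = 0.666667, p_d = 0.193331
Discount per step: exp(-r*dt) = 0.999500
Stock lattice S(k, j) with j the centered position index:
  k=0: S(0,+0) = 10.4700
  k=1: S(1,-1) = 7.5340; S(1,+0) = 10.4700; S(1,+1) = 14.5502
  k=2: S(2,-2) = 5.4213; S(2,-1) = 7.5340; S(2,+0) = 10.4700; S(2,+1) = 14.5502; S(2,+2) = 20.2204
Terminal payoffs V(N, j) = max(K - S_T, 0):
  V(2,-2) = 5.058705; V(2,-1) = 2.946013; V(2,+0) = 0.010000; V(2,+1) = 0.000000; V(2,+2) = 0.000000
Backward induction: V(k, j) = exp(-r*dt) * [p_u * V(k+1, j+1) + p_m * V(k+1, j) + p_d * V(k+1, j-1)]
  V(1,-1) = exp(-r*dt) * [p_u*0.010000 + p_m*2.946013 + p_d*5.058705] = 2.941943
  V(1,+0) = exp(-r*dt) * [p_u*0.000000 + p_m*0.010000 + p_d*2.946013] = 0.575935
  V(1,+1) = exp(-r*dt) * [p_u*0.000000 + p_m*0.000000 + p_d*0.010000] = 0.001932
  V(0,+0) = exp(-r*dt) * [p_u*0.001932 + p_m*0.575935 + p_d*2.941943] = 0.952520


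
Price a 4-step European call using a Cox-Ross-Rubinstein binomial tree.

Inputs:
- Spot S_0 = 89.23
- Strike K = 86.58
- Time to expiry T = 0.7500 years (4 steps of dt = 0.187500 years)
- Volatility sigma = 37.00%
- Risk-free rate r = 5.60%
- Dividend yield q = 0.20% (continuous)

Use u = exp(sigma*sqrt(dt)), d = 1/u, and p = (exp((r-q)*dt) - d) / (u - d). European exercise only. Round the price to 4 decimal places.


Answer: Price = V(0,0) = 14.0146

Derivation:
dt = T/N = 0.187500
u = exp(sigma*sqrt(dt)) = 1.173763; d = 1/u = 0.851961
p = (exp((r-q)*dt) - d) / (u - d) = 0.491655
Discount per step: exp(-r*dt) = 0.989555
Stock lattice S(k, i) with i counting down-moves:
  k=0: S(0,0) = 89.2300
  k=1: S(1,0) = 104.7349; S(1,1) = 76.0205
  k=2: S(2,0) = 122.9339; S(2,1) = 89.2300; S(2,2) = 64.7665
  k=3: S(3,0) = 144.2952; S(3,1) = 104.7349; S(3,2) = 76.0205; S(3,3) = 55.1785
  k=4: S(4,0) = 169.3684; S(4,1) = 122.9339; S(4,2) = 89.2300; S(4,3) = 64.7665; S(4,4) = 47.0099
Terminal payoffs V(N, i) = max(S_T - K, 0):
  V(4,0) = 82.788380; V(4,1) = 36.353887; V(4,2) = 2.650000; V(4,3) = 0.000000; V(4,4) = 0.000000
Backward induction: V(k, i) = exp(-r*dt) * [p * V(k+1, i) + (1-p) * V(k+1, i+1)].
  V(3,0) = exp(-r*dt) * [p*82.788380 + (1-p)*36.353887] = 58.565463
  V(3,1) = exp(-r*dt) * [p*36.353887 + (1-p)*2.650000] = 19.019925
  V(3,2) = exp(-r*dt) * [p*2.650000 + (1-p)*0.000000] = 1.289277
  V(3,3) = exp(-r*dt) * [p*0.000000 + (1-p)*0.000000] = 0.000000
  V(2,0) = exp(-r*dt) * [p*58.565463 + (1-p)*19.019925] = 38.060943
  V(2,1) = exp(-r*dt) * [p*19.019925 + (1-p)*1.289277] = 9.902120
  V(2,2) = exp(-r*dt) * [p*1.289277 + (1-p)*0.000000] = 0.627259
  V(1,0) = exp(-r*dt) * [p*38.060943 + (1-p)*9.902120] = 23.498513
  V(1,1) = exp(-r*dt) * [p*9.902120 + (1-p)*0.627259] = 5.133109
  V(0,0) = exp(-r*dt) * [p*23.498513 + (1-p)*5.133109] = 14.014624


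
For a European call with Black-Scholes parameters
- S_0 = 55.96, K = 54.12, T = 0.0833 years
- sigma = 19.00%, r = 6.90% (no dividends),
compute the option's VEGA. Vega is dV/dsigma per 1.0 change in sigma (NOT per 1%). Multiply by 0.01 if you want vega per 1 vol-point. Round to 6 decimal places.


Answer: Vega = 4.893102

Derivation:
d1 = 0.7419148630; d2 = 0.6870775582
phi(d1) = 0.3029591306; exp(-qT) = 1.0000000000; exp(-rT) = 0.9942687864
Vega = S * exp(-qT) * phi(d1) * sqrt(T) = 55.9600 * 1.0000000000 * 0.3029591306 * 0.2886173938 = 4.893102


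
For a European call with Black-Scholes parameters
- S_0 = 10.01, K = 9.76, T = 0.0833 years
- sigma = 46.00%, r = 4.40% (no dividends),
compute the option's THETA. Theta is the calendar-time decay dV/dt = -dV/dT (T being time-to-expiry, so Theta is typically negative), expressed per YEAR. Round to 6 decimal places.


Answer: Theta = -3.295882

Derivation:
d1 = 0.2844937828; d2 = 0.1517297816
phi(d1) = 0.3831200512; exp(-qT) = 1.0000000000; exp(-rT) = 0.9963415086
Theta = -S*exp(-qT)*phi(d1)*sigma/(2*sqrt(T)) - r*K*exp(-rT)*N(d2) + q*S*exp(-qT)*N(d1)
N(d1) = 0.6119840010; N(d2) = 0.5602999666; sqrt(T) = 0.2886173938
Term 1 = -10.0100 * 1.0000000000 * 0.3831200512 * 0.4600 / (2 * 0.2886173938) = -3.0561473869
Term 2 = -0.0440 * 9.7600 * 0.9963415086 * 0.5602999666 = -0.2397349290
Term 3 = 0 (no dividend yield, q = 0)
Theta = -3.0561473869 + (-0.2397349290) + (0.0000000000) = -3.295882


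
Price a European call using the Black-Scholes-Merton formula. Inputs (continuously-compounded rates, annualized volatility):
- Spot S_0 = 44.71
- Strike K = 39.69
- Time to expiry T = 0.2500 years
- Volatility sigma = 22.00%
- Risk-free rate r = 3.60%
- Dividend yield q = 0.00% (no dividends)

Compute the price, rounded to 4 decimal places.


Answer: Price = 5.6535

Derivation:
d1 = (ln(S/K) + (r - q + 0.5*sigma^2) * T) / (sigma * sqrt(T)) = 1.21952658
d2 = d1 - sigma * sqrt(T) = 1.10952658
exp(-rT) = 0.99104038; exp(-qT) = 1.00000000
C = S_0 * exp(-qT) * N(d1) - K * exp(-rT) * N(d2)
N(d1) = 0.88867780; N(d2) = 0.86639846
C = 44.7100 * 1.00000000 * 0.88867780 - 39.6900 * 0.99104038 * 0.86639846 = 5.6535


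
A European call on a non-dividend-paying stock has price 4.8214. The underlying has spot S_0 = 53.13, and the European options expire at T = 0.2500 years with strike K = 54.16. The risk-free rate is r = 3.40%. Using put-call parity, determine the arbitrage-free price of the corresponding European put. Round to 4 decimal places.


Put-call parity: C - P = S_0 * exp(-qT) - K * exp(-rT).
S_0 * exp(-qT) = 53.1300 * 1.00000000 = 53.13000000
K * exp(-rT) = 54.1600 * 0.99153602 = 53.70159100
P = C - S*exp(-qT) + K*exp(-rT)
P = 4.8214 - 53.13000000 + 53.70159100 = 5.3930

Answer: Put price = 5.3930


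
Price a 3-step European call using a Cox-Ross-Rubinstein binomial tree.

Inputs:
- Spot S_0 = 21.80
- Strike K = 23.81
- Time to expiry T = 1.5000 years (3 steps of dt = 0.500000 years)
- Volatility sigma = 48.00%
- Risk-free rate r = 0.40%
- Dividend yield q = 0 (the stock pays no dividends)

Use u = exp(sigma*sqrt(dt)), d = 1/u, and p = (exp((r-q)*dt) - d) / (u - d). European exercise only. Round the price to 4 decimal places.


dt = T/N = 0.500000
u = exp(sigma*sqrt(dt)) = 1.404121; d = 1/u = 0.712189
p = (exp((r-q)*dt) - d) / (u - d) = 0.418846
Discount per step: exp(-r*dt) = 0.998002
Stock lattice S(k, i) with i counting down-moves:
  k=0: S(0,0) = 21.8000
  k=1: S(1,0) = 30.6098; S(1,1) = 15.5257
  k=2: S(2,0) = 42.9799; S(2,1) = 21.8000; S(2,2) = 11.0573
  k=3: S(3,0) = 60.3490; S(3,1) = 30.6098; S(3,2) = 15.5257; S(3,3) = 7.8749
Terminal payoffs V(N, i) = max(S_T - K, 0):
  V(3,0) = 36.538961; V(3,1) = 6.799831; V(3,2) = 0.000000; V(3,3) = 0.000000
Backward induction: V(k, i) = exp(-r*dt) * [p * V(k+1, i) + (1-p) * V(k+1, i+1)].
  V(2,0) = exp(-r*dt) * [p*36.538961 + (1-p)*6.799831] = 19.217469
  V(2,1) = exp(-r*dt) * [p*6.799831 + (1-p)*0.000000] = 2.842390
  V(2,2) = exp(-r*dt) * [p*0.000000 + (1-p)*0.000000] = 0.000000
  V(1,0) = exp(-r*dt) * [p*19.217469 + (1-p)*2.842390] = 9.681641
  V(1,1) = exp(-r*dt) * [p*2.842390 + (1-p)*0.000000] = 1.188145
  V(0,0) = exp(-r*dt) * [p*9.681641 + (1-p)*1.188145] = 4.736129

Answer: Price = V(0,0) = 4.7361
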